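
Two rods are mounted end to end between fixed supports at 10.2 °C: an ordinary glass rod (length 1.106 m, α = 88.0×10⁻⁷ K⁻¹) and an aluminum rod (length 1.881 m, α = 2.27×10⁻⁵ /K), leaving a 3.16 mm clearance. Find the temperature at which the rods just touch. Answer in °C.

Gap closes when ΔL₁ + ΔL₂ = 3.16 mm = 3.16×10⁻³ m
(α₁L₁ + α₂L₂)ΔT = g
α₁L₁ + α₂L₂ = 88.0×10⁻⁷×1.106 + 2.27×10⁻⁵×1.881 = 5.24315×10⁻⁵ m/K
ΔT = 3.16×10⁻³ / 5.24315×10⁻⁵ = 60.269 K
T = 10.2 + 60.269 = 70.469 °C

T = 70.5 °C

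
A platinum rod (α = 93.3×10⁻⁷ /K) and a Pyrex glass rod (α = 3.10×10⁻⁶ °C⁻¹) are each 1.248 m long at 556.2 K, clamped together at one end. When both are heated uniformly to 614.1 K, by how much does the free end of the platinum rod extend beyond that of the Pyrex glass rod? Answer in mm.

ΔT = 57.9 K
platinum: ΔL = 93.3×10⁻⁷ × 1.248 m × 57.9 = 6.7418×10⁻⁴ m = 0.67418 mm
Pyrex glass: ΔL = 3.10×10⁻⁶ × 1.248 m × 57.9 = 2.2400×10⁻⁴ m = 0.22400 mm
difference = 0.67418 − 0.22400 = 0.45018 mm

0.450 mm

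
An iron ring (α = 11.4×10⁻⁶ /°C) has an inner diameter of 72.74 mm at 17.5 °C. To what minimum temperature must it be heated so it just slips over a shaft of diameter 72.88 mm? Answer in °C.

T = 186 °C

Required Δd = 72.88 − 72.74 = 0.14 mm
Δd = αd₀ΔT ⇒ ΔT = Δd/(αd₀) = 0.14 / (11.4×10⁻⁶ × 72.74) = 168.83 K
T_min = 17.5 + 168.83 = 186.33 °C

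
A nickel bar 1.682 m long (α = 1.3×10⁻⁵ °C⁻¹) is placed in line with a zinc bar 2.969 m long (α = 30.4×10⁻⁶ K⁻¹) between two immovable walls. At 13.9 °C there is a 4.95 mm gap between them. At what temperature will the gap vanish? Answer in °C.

T = 58.0 °C

α₁L₁ = 2.1866×10⁻⁵ m/K, α₂L₂ = 9.02576×10⁻⁵ m/K → total 1.121236×10⁻⁴ m/K
ΔT = g/(α₁L₁+α₂L₂) = 4.95×10⁻³ / 1.121236×10⁻⁴ = 44.148 K
T = 13.9 + 44.148 = 58.048 °C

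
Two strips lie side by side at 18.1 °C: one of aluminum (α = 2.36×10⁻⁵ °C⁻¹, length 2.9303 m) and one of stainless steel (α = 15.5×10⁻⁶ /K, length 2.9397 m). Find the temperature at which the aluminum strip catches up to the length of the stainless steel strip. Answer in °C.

Equal length when α₁L₁ΔT − α₂L₂ΔT = L₂ − L₁ = 9.40×10⁻³ m
α₁L₁ = 6.915508×10⁻⁵, α₂L₂ = 4.556535×10⁻⁵ → Δ(αL) = 2.358973×10⁻⁵ m/K
ΔT = 9.40×10⁻³ / 2.358973×10⁻⁵ = 398.478 K, so T = 18.1 + 398.478 = 416.578 °C

T = 416.6 °C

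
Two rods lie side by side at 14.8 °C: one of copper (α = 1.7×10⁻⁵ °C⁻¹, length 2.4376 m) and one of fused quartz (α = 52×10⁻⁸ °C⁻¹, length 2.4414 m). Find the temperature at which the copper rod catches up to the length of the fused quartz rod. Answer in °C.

L₁(1 + α₁ΔT) = L₂(1 + α₂ΔT) ⇒ ΔT = (L₂ − L₁)/(α₁L₁ − α₂L₂)
L₂ − L₁ = 2.4414 − 2.4376 = 3.80×10⁻³ m
α₁L₁ − α₂L₂ = 1.7×10⁻⁵×2.4376 − 52×10⁻⁸×2.4414 = 4.0169672×10⁻⁵ m/K
ΔT = 3.80×10⁻³ / 4.0169672×10⁻⁵ = 94.599 K
T = 14.8 + 94.599 = 109.399 °C

T = 109.4 °C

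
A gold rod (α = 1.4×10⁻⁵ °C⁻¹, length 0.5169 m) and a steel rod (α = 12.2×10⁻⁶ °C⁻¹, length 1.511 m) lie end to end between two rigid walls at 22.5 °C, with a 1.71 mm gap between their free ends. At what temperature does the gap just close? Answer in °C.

T = 89.1 °C

Gap closes when ΔL₁ + ΔL₂ = 1.71 mm = 1.71×10⁻³ m
(α₁L₁ + α₂L₂)ΔT = g
α₁L₁ + α₂L₂ = 1.4×10⁻⁵×0.5169 + 12.2×10⁻⁶×1.511 = 2.56708×10⁻⁵ m/K
ΔT = 1.71×10⁻³ / 2.56708×10⁻⁵ = 66.613 K
T = 22.5 + 66.613 = 89.113 °C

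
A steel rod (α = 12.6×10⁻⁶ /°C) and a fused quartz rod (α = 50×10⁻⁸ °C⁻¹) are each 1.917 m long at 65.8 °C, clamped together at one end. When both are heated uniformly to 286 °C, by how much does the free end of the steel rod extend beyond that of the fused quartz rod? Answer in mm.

ΔT = 220.2 K
steel: ΔL = 12.6×10⁻⁶ × 1.917 m × 220.2 = 5.3188×10⁻³ m = 5.3188 mm
fused quartz: ΔL = 50×10⁻⁸ × 1.917 m × 220.2 = 2.1106×10⁻⁴ m = 0.21106 mm
difference = 5.3188 − 0.21106 = 5.10774 mm

5.11 mm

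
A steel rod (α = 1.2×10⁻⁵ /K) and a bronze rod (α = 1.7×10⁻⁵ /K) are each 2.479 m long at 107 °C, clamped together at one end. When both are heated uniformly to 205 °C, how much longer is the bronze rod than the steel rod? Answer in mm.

ΔT = 98 K
steel: ΔL = 1.2×10⁻⁵ × 2.479 m × 98 = 2.9153×10⁻³ m = 2.9153 mm
bronze: ΔL = 1.7×10⁻⁵ × 2.479 m × 98 = 4.1300×10⁻³ m = 4.1300 mm
difference = 4.1300 − 2.9153 = 1.2147 mm

1.21 mm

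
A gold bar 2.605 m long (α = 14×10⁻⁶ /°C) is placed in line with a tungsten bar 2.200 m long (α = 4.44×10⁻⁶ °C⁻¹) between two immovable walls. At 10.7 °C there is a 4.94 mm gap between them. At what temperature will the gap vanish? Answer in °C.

Gap closes when ΔL₁ + ΔL₂ = 4.94 mm = 4.94×10⁻³ m
(α₁L₁ + α₂L₂)ΔT = g
α₁L₁ + α₂L₂ = 14×10⁻⁶×2.605 + 4.44×10⁻⁶×2.200 = 4.6238×10⁻⁵ m/K
ΔT = 4.94×10⁻³ / 4.6238×10⁻⁵ = 106.84 K
T = 10.7 + 106.84 = 117.54 °C

T = 118 °C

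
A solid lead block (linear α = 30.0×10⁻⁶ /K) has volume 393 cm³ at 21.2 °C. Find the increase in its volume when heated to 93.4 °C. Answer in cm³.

ΔV = 2.55 cm³

Isotropic solid: β ≈ 3α = 9.0×10⁻⁵ /K; ΔT = 72.2 K
ΔV = 3αV₀ΔT = 3(30.0×10⁻⁶)(393)(72.2) = 2.55 cm³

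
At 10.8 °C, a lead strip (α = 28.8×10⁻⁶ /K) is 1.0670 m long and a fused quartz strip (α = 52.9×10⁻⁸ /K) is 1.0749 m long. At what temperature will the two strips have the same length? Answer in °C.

Equal length when α₁L₁ΔT − α₂L₂ΔT = L₂ − L₁ = 7.90×10⁻³ m
α₁L₁ = 3.07296×10⁻⁵, α₂L₂ = 5.686221×10⁻⁷ → Δ(αL) = 3.01609779×10⁻⁵ m/K
ΔT = 7.90×10⁻³ / 3.01609779×10⁻⁵ = 261.928 K, so T = 10.8 + 261.928 = 272.728 °C

T = 272.7 °C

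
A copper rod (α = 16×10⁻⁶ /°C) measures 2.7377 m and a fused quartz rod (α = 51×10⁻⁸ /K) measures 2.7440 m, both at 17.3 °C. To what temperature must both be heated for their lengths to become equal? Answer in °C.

T = 165.9 °C

L₁(1 + α₁ΔT) = L₂(1 + α₂ΔT) ⇒ ΔT = (L₂ − L₁)/(α₁L₁ − α₂L₂)
L₂ − L₁ = 2.7440 − 2.7377 = 6.30×10⁻³ m
α₁L₁ − α₂L₂ = 16×10⁻⁶×2.7377 − 51×10⁻⁸×2.7440 = 4.240376×10⁻⁵ m/K
ΔT = 6.30×10⁻³ / 4.240376×10⁻⁵ = 148.572 K
T = 17.3 + 148.572 = 165.872 °C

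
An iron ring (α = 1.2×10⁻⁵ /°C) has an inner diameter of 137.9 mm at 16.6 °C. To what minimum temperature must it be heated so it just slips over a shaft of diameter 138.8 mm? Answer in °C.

Required Δd = 138.8 − 137.9 = 0.9 mm
Δd = αd₀ΔT ⇒ ΔT = Δd/(αd₀) = 0.9 / (1.2×10⁻⁵ × 137.9) = 543.87 K
T_min = 16.6 + 543.87 = 560.47 °C

T = 560 °C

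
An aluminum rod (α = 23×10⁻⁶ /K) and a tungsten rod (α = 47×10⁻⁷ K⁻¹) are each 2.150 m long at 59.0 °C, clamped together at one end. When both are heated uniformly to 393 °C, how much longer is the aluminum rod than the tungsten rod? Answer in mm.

ΔT = 334.0 K
aluminum: ΔL = 23×10⁻⁶ × 2.150 m × 334.0 = 1.6516×10⁻² m = 16.516 mm
tungsten: ΔL = 47×10⁻⁷ × 2.150 m × 334.0 = 3.3751×10⁻³ m = 3.3751 mm
difference = 16.516 − 3.3751 = 13.1409 mm

13.1 mm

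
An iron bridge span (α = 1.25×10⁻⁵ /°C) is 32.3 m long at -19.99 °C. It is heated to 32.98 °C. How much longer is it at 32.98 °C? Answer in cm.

|ΔT| = |32.98 − (-19.99)| = 52.97 K
ΔL = αL₀ΔT = (1.25×10⁻⁵)(32.3)(52.97) = 2.14×10⁻² m

ΔL = 2.14 cm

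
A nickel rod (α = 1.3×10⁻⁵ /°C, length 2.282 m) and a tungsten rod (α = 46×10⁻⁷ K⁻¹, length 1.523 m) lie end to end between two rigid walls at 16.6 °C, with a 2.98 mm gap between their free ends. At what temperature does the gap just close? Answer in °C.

T = 97.9 °C

Gap closes when ΔL₁ + ΔL₂ = 2.98 mm = 2.98×10⁻³ m
(α₁L₁ + α₂L₂)ΔT = g
α₁L₁ + α₂L₂ = 1.3×10⁻⁵×2.282 + 46×10⁻⁷×1.523 = 3.66718×10⁻⁵ m/K
ΔT = 2.98×10⁻³ / 3.66718×10⁻⁵ = 81.261 K
T = 16.6 + 81.261 = 97.861 °C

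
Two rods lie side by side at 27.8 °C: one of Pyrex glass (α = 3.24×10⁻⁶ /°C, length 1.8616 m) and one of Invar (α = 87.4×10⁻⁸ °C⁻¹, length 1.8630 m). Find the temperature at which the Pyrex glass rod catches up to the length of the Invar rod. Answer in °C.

Equal length when α₁L₁ΔT − α₂L₂ΔT = L₂ − L₁ = 1.40×10⁻³ m
α₁L₁ = 6.031584×10⁻⁶, α₂L₂ = 1.628262×10⁻⁶ → Δ(αL) = 4.403322×10⁻⁶ m/K
ΔT = 1.40×10⁻³ / 4.403322×10⁻⁶ = 317.942 K, so T = 27.8 + 317.942 = 345.742 °C

T = 345.7 °C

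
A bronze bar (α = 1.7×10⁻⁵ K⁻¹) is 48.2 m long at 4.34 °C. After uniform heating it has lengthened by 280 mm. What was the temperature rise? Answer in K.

ΔL = αL₀ΔT ⇒ ΔT = ΔL / (αL₀)
ΔT = 280×10⁻³ m / (1.7×10⁻⁵ × 48.2 m) = 341.71 K

ΔT = 342 K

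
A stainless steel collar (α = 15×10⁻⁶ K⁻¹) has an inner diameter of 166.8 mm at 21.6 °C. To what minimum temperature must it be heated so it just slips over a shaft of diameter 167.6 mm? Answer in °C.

T = 341 °C

Required Δd = 167.6 − 166.8 = 0.8 mm
Δd = αd₀ΔT ⇒ ΔT = Δd/(αd₀) = 0.8 / (15×10⁻⁶ × 166.8) = 319.74 K
T_min = 21.6 + 319.74 = 341.34 °C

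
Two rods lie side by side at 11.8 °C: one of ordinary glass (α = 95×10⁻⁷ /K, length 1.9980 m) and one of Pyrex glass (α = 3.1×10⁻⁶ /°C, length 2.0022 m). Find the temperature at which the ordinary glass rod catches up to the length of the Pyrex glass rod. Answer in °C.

Equal length when α₁L₁ΔT − α₂L₂ΔT = L₂ − L₁ = 4.20×10⁻³ m
α₁L₁ = 1.8981×10⁻⁵, α₂L₂ = 6.20682×10⁻⁶ → Δ(αL) = 1.277418×10⁻⁵ m/K
ΔT = 4.20×10⁻³ / 1.277418×10⁻⁵ = 328.788 K, so T = 11.8 + 328.788 = 340.588 °C

T = 340.6 °C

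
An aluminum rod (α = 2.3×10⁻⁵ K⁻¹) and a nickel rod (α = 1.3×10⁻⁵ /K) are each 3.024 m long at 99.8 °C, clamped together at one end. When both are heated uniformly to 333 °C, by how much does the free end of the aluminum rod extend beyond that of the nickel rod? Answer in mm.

7.05 mm

ΔT = 233.2 K
aluminum: ΔL = 2.3×10⁻⁵ × 3.024 m × 233.2 = 1.6220×10⁻² m = 16.220 mm
nickel: ΔL = 1.3×10⁻⁵ × 3.024 m × 233.2 = 9.1676×10⁻³ m = 9.1676 mm
difference = 16.220 − 9.1676 = 7.0524 mm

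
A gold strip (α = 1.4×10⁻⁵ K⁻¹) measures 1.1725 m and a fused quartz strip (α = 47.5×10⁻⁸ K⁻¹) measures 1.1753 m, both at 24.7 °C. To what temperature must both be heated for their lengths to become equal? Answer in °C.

Equal length when α₁L₁ΔT − α₂L₂ΔT = L₂ − L₁ = 2.80×10⁻³ m
α₁L₁ = 1.6415×10⁻⁵, α₂L₂ = 5.582675×10⁻⁷ → Δ(αL) = 1.58567325×10⁻⁵ m/K
ΔT = 2.80×10⁻³ / 1.58567325×10⁻⁵ = 176.581 K, so T = 24.7 + 176.581 = 201.281 °C

T = 201.3 °C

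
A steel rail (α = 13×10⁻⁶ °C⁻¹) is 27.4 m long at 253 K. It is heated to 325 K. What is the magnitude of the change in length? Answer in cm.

ΔL = 2.56 cm

|ΔT| = |325 − 253| = 72 K
ΔL = αL₀ΔT = (13×10⁻⁶)(27.4)(72) = 2.56×10⁻² m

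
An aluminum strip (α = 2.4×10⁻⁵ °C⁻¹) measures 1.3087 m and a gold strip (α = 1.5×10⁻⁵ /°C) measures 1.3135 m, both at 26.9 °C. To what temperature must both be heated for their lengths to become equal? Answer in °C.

Equal length when α₁L₁ΔT − α₂L₂ΔT = L₂ − L₁ = 4.80×10⁻³ m
α₁L₁ = 3.14088×10⁻⁵, α₂L₂ = 1.97025×10⁻⁵ → Δ(αL) = 1.17063×10⁻⁵ m/K
ΔT = 4.80×10⁻³ / 1.17063×10⁻⁵ = 410.036 K, so T = 26.9 + 410.036 = 436.936 °C

T = 436.9 °C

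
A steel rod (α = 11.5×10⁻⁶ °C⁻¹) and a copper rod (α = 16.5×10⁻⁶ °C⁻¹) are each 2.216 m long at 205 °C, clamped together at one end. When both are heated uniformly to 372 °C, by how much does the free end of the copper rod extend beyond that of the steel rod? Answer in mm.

1.85 mm

ΔT = 167 K
steel: ΔL = 11.5×10⁻⁶ × 2.216 m × 167 = 4.2558×10⁻³ m = 4.2558 mm
copper: ΔL = 16.5×10⁻⁶ × 2.216 m × 167 = 6.1062×10⁻³ m = 6.1062 mm
difference = 6.1062 − 4.2558 = 1.8504 mm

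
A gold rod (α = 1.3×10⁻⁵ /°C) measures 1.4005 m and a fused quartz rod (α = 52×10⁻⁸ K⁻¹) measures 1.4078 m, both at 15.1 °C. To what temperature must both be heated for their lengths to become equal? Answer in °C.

T = 432.9 °C

L₁(1 + α₁ΔT) = L₂(1 + α₂ΔT) ⇒ ΔT = (L₂ − L₁)/(α₁L₁ − α₂L₂)
L₂ − L₁ = 1.4078 − 1.4005 = 7.30×10⁻³ m
α₁L₁ − α₂L₂ = 1.3×10⁻⁵×1.4005 − 52×10⁻⁸×1.4078 = 1.7474444×10⁻⁵ m/K
ΔT = 7.30×10⁻³ / 1.7474444×10⁻⁵ = 417.753 K
T = 15.1 + 417.753 = 432.853 °C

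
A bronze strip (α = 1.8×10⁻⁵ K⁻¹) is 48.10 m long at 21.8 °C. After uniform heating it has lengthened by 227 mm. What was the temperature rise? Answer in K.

ΔT = 262 K

ΔL = αL₀ΔT ⇒ ΔT = ΔL / (αL₀)
ΔT = 227×10⁻³ m / (1.8×10⁻⁵ × 48.10 m) = 262.19 K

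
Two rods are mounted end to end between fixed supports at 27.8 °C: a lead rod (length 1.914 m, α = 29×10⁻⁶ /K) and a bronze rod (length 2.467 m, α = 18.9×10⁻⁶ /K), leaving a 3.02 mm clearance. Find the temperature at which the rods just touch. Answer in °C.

T = 57.4 °C

Gap closes when ΔL₁ + ΔL₂ = 3.02 mm = 3.02×10⁻³ m
(α₁L₁ + α₂L₂)ΔT = g
α₁L₁ + α₂L₂ = 29×10⁻⁶×1.914 + 18.9×10⁻⁶×2.467 = 1.021323×10⁻⁴ m/K
ΔT = 3.02×10⁻³ / 1.021323×10⁻⁴ = 29.569 K
T = 27.8 + 29.569 = 57.369 °C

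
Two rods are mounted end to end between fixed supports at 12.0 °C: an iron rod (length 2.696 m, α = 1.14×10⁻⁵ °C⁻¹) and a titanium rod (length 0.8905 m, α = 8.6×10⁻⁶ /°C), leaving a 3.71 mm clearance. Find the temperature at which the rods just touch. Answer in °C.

Gap closes when ΔL₁ + ΔL₂ = 3.71 mm = 3.71×10⁻³ m
(α₁L₁ + α₂L₂)ΔT = g
α₁L₁ + α₂L₂ = 1.14×10⁻⁵×2.696 + 8.6×10⁻⁶×0.8905 = 3.83927×10⁻⁵ m/K
ΔT = 3.71×10⁻³ / 3.83927×10⁻⁵ = 96.63 K
T = 12.0 + 96.63 = 108.63 °C

T = 109 °C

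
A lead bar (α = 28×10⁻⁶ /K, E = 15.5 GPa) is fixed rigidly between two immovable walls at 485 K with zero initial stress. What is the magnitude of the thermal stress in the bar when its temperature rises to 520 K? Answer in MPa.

Fully constrained: the free strain ε = αΔT is blocked, so σ = Eε = EαΔT.
|ΔT| = 35 K
σ = 15.5×10⁹ × 28×10⁻⁶ × 35 = 1.52×10⁷ Pa

σ = 15.2 MPa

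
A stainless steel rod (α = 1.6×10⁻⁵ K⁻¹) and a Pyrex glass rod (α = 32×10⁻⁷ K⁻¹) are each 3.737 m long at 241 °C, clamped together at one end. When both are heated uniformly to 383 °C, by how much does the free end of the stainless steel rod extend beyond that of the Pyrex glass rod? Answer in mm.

6.79 mm

ΔT = 142 K
stainless steel: ΔL = 1.6×10⁻⁵ × 3.737 m × 142 = 8.4905×10⁻³ m = 8.4905 mm
Pyrex glass: ΔL = 32×10⁻⁷ × 3.737 m × 142 = 1.6981×10⁻³ m = 1.6981 mm
difference = 8.4905 − 1.6981 = 6.7924 mm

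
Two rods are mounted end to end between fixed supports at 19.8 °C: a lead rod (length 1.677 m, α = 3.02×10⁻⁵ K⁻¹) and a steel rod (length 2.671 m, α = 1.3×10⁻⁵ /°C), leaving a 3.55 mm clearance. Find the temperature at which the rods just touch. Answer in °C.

T = 61.4 °C

α₁L₁ = 5.06454×10⁻⁵ m/K, α₂L₂ = 3.4723×10⁻⁵ m/K → total 8.53684×10⁻⁵ m/K
ΔT = g/(α₁L₁+α₂L₂) = 3.55×10⁻³ / 8.53684×10⁻⁵ = 41.584 K
T = 19.8 + 41.584 = 61.384 °C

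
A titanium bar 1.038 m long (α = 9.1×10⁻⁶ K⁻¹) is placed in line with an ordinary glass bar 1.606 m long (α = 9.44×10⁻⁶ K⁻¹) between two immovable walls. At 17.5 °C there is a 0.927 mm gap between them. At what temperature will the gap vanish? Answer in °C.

α₁L₁ = 9.4458×10⁻⁶ m/K, α₂L₂ = 1.516064×10⁻⁵ m/K → total 2.460644×10⁻⁵ m/K
ΔT = g/(α₁L₁+α₂L₂) = 9.27×10⁻⁴ / 2.460644×10⁻⁵ = 37.673 K
T = 17.5 + 37.673 = 55.173 °C

T = 55.2 °C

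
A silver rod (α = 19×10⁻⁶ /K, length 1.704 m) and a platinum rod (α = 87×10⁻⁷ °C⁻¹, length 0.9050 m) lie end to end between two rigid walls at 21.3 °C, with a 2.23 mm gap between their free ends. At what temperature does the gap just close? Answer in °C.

T = 76.7 °C

α₁L₁ = 3.2376×10⁻⁵ m/K, α₂L₂ = 7.8735×10⁻⁶ m/K → total 4.02495×10⁻⁵ m/K
ΔT = g/(α₁L₁+α₂L₂) = 2.23×10⁻³ / 4.02495×10⁻⁵ = 55.404 K
T = 21.3 + 55.404 = 76.704 °C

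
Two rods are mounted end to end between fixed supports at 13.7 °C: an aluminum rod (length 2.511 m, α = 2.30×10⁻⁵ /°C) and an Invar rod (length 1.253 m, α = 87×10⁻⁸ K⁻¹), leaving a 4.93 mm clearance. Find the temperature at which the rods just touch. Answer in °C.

T = 97.5 °C

Gap closes when ΔL₁ + ΔL₂ = 4.93 mm = 4.93×10⁻³ m
(α₁L₁ + α₂L₂)ΔT = g
α₁L₁ + α₂L₂ = 2.30×10⁻⁵×2.511 + 87×10⁻⁸×1.253 = 5.884311×10⁻⁵ m/K
ΔT = 4.93×10⁻³ / 5.884311×10⁻⁵ = 83.782 K
T = 13.7 + 83.782 = 97.482 °C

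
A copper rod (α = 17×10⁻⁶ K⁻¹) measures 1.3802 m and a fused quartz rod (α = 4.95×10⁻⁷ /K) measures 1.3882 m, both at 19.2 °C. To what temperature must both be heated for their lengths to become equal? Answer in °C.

L₁(1 + α₁ΔT) = L₂(1 + α₂ΔT) ⇒ ΔT = (L₂ − L₁)/(α₁L₁ − α₂L₂)
L₂ − L₁ = 1.3882 − 1.3802 = 8.00×10⁻³ m
α₁L₁ − α₂L₂ = 17×10⁻⁶×1.3802 − 4.95×10⁻⁷×1.3882 = 2.2776241×10⁻⁵ m/K
ΔT = 8.00×10⁻³ / 2.2776241×10⁻⁵ = 351.243 K
T = 19.2 + 351.243 = 370.443 °C

T = 370.4 °C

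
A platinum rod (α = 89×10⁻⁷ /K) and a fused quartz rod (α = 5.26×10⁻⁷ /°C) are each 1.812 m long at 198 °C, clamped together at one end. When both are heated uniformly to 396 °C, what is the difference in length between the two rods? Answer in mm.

3.00 mm

ΔT = 198 K
platinum: ΔL = 89×10⁻⁷ × 1.812 m × 198 = 3.1931×10⁻³ m = 3.1931 mm
fused quartz: ΔL = 5.26×10⁻⁷ × 1.812 m × 198 = 1.8872×10⁻⁴ m = 0.18872 mm
difference = 3.1931 − 0.18872 = 3.00438 mm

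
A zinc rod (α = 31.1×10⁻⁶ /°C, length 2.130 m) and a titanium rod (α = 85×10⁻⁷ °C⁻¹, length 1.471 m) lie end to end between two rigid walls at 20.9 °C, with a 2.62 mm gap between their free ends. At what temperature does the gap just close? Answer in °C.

T = 54.2 °C

Gap closes when ΔL₁ + ΔL₂ = 2.62 mm = 2.62×10⁻³ m
(α₁L₁ + α₂L₂)ΔT = g
α₁L₁ + α₂L₂ = 31.1×10⁻⁶×2.130 + 85×10⁻⁷×1.471 = 7.87465×10⁻⁵ m/K
ΔT = 2.62×10⁻³ / 7.87465×10⁻⁵ = 33.271 K
T = 20.9 + 33.271 = 54.171 °C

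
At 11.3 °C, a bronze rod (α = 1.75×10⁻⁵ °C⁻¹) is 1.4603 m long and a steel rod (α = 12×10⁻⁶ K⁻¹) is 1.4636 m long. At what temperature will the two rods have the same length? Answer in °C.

T = 424.2 °C

Equal length when α₁L₁ΔT − α₂L₂ΔT = L₂ − L₁ = 3.30×10⁻³ m
α₁L₁ = 2.555525×10⁻⁵, α₂L₂ = 1.75632×10⁻⁵ → Δ(αL) = 7.99205×10⁻⁶ m/K
ΔT = 3.30×10⁻³ / 7.99205×10⁻⁶ = 412.910 K, so T = 11.3 + 412.910 = 424.210 °C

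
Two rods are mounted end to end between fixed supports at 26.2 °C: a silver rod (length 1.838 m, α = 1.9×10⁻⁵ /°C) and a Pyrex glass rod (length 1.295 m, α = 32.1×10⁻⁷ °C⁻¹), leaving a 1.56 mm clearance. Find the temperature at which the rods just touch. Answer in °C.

Gap closes when ΔL₁ + ΔL₂ = 1.56 mm = 1.56×10⁻³ m
(α₁L₁ + α₂L₂)ΔT = g
α₁L₁ + α₂L₂ = 1.9×10⁻⁵×1.838 + 32.1×10⁻⁷×1.295 = 3.907895×10⁻⁵ m/K
ΔT = 1.56×10⁻³ / 3.907895×10⁻⁵ = 39.919 K
T = 26.2 + 39.919 = 66.119 °C

T = 66.1 °C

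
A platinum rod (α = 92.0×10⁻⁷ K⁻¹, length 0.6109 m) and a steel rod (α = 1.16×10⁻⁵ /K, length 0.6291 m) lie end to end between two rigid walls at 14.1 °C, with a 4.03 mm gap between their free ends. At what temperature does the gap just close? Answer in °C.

α₁L₁ = 5.62028×10⁻⁶ m/K, α₂L₂ = 7.29756×10⁻⁶ m/K → total 1.291784×10⁻⁵ m/K
ΔT = g/(α₁L₁+α₂L₂) = 4.03×10⁻³ / 1.291784×10⁻⁵ = 311.97 K
T = 14.1 + 311.97 = 326.07 °C

T = 326 °C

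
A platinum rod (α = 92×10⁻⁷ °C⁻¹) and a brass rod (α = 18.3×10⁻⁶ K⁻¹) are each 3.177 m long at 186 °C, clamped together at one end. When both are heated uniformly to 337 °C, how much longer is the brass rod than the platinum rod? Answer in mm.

4.37 mm

ΔT = 151 K
platinum: ΔL = 92×10⁻⁷ × 3.177 m × 151 = 4.4135×10⁻³ m = 4.4135 mm
brass: ΔL = 18.3×10⁻⁶ × 3.177 m × 151 = 8.7790×10⁻³ m = 8.7790 mm
difference = 8.7790 − 4.4135 = 4.3655 mm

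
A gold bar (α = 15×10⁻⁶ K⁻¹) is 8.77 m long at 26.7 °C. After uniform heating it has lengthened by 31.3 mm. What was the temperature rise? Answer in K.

ΔT = 238 K

ΔL = αL₀ΔT ⇒ ΔT = ΔL / (αL₀)
ΔT = 31.3×10⁻³ m / (15×10⁻⁶ × 8.77 m) = 237.93 K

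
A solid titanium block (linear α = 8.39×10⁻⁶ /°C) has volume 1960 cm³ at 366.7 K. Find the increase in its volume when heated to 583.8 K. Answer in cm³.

Isotropic solid: β ≈ 3α = 2.5×10⁻⁵ /K; ΔT = 217.1 K
ΔV = 3αV₀ΔT = 3(8.39×10⁻⁶)(1960)(217.1) = 10.7 cm³

ΔV = 10.7 cm³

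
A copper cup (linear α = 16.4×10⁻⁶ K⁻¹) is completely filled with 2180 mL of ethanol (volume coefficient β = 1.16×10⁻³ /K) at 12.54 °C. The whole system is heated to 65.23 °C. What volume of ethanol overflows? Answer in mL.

128 mL

The cup also expands: β_container ≈ 3α = 4.92×10⁻⁵ /K
Net overflow = V₀(β_liq − 3α_cont)ΔT
β − 3α = 1.16×10⁻³ − 4.92×10⁻⁵ = 1.1108×10⁻³ /K; ΔT = 52.69 K
ΔV = 2180 × 1.1108×10⁻³ × 52.69 = 128 mL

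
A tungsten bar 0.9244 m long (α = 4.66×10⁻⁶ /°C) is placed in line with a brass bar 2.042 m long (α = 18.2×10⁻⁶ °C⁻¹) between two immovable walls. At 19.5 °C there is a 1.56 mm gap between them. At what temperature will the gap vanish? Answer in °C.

T = 57.1 °C

Gap closes when ΔL₁ + ΔL₂ = 1.56 mm = 1.56×10⁻³ m
(α₁L₁ + α₂L₂)ΔT = g
α₁L₁ + α₂L₂ = 4.66×10⁻⁶×0.9244 + 18.2×10⁻⁶×2.042 = 4.1472104×10⁻⁵ m/K
ΔT = 1.56×10⁻³ / 4.1472104×10⁻⁵ = 37.616 K
T = 19.5 + 37.616 = 57.116 °C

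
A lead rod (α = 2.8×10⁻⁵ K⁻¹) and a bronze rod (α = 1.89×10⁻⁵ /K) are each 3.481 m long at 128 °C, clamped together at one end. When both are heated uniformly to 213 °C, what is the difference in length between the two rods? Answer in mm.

ΔT = 85 K
lead: ΔL = 2.8×10⁻⁵ × 3.481 m × 85 = 8.2848×10⁻³ m = 8.2848 mm
bronze: ΔL = 1.89×10⁻⁵ × 3.481 m × 85 = 5.5922×10⁻³ m = 5.5922 mm
difference = 8.2848 − 5.5922 = 2.6926 mm

2.69 mm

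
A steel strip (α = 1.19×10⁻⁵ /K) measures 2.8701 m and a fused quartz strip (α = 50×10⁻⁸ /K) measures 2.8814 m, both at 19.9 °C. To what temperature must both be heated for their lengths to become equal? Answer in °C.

L₁(1 + α₁ΔT) = L₂(1 + α₂ΔT) ⇒ ΔT = (L₂ − L₁)/(α₁L₁ − α₂L₂)
L₂ − L₁ = 2.8814 − 2.8701 = 1.13×10⁻² m
α₁L₁ − α₂L₂ = 1.19×10⁻⁵×2.8701 − 50×10⁻⁸×2.8814 = 3.271349×10⁻⁵ m/K
ΔT = 1.13×10⁻² / 3.271349×10⁻⁵ = 345.423 K
T = 19.9 + 345.423 = 365.323 °C

T = 365.3 °C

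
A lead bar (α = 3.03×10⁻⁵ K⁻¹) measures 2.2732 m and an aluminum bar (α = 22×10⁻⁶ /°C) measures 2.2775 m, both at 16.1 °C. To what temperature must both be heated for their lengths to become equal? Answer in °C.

Equal length when α₁L₁ΔT − α₂L₂ΔT = L₂ − L₁ = 4.30×10⁻³ m
α₁L₁ = 6.887796×10⁻⁵, α₂L₂ = 5.0105×10⁻⁵ → Δ(αL) = 1.877296×10⁻⁵ m/K
ΔT = 4.30×10⁻³ / 1.877296×10⁻⁵ = 229.053 K, so T = 16.1 + 229.053 = 245.153 °C

T = 245.2 °C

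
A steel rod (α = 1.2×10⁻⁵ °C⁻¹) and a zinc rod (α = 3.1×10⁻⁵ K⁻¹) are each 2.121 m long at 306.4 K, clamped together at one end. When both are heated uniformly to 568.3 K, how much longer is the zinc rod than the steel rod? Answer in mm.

10.6 mm

ΔT = 261.9 K
steel: ΔL = 1.2×10⁻⁵ × 2.121 m × 261.9 = 6.6659×10⁻³ m = 6.6659 mm
zinc: ΔL = 3.1×10⁻⁵ × 2.121 m × 261.9 = 1.7220×10⁻² m = 17.220 mm
difference = 17.220 − 6.6659 = 10.5541 mm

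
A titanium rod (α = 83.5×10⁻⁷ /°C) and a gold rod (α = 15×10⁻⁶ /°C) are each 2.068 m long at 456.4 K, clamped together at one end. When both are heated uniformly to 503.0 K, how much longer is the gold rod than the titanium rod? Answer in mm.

ΔT = 46.6 K
titanium: ΔL = 83.5×10⁻⁷ × 2.068 m × 46.6 = 8.0468×10⁻⁴ m = 0.80468 mm
gold: ΔL = 15×10⁻⁶ × 2.068 m × 46.6 = 1.4455×10⁻³ m = 1.4455 mm
difference = 1.4455 − 0.80468 = 0.64082 mm

0.641 mm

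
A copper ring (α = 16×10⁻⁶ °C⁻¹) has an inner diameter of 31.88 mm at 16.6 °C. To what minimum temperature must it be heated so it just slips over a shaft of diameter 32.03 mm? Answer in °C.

Required Δd = 32.03 − 31.88 = 0.15 mm
Δd = αd₀ΔT ⇒ ΔT = Δd/(αd₀) = 0.15 / (16×10⁻⁶ × 31.88) = 294.07 K
T_min = 16.6 + 294.07 = 310.67 °C

T = 311 °C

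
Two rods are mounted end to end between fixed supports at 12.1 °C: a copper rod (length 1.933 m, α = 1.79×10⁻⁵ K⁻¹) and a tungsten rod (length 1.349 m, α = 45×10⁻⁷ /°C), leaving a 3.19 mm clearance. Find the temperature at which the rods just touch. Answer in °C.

α₁L₁ = 3.46007×10⁻⁵ m/K, α₂L₂ = 6.0705×10⁻⁶ m/K → total 4.06712×10⁻⁵ m/K
ΔT = g/(α₁L₁+α₂L₂) = 3.19×10⁻³ / 4.06712×10⁻⁵ = 78.434 K
T = 12.1 + 78.434 = 90.534 °C

T = 90.5 °C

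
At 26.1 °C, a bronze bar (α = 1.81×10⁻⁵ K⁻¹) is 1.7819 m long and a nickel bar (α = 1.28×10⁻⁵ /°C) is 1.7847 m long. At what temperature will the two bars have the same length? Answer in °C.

L₁(1 + α₁ΔT) = L₂(1 + α₂ΔT) ⇒ ΔT = (L₂ − L₁)/(α₁L₁ − α₂L₂)
L₂ − L₁ = 1.7847 − 1.7819 = 2.80×10⁻³ m
α₁L₁ − α₂L₂ = 1.81×10⁻⁵×1.7819 − 1.28×10⁻⁵×1.7847 = 9.40823×10⁻⁶ m/K
ΔT = 2.80×10⁻³ / 9.40823×10⁻⁶ = 297.612 K
T = 26.1 + 297.612 = 323.712 °C

T = 323.7 °C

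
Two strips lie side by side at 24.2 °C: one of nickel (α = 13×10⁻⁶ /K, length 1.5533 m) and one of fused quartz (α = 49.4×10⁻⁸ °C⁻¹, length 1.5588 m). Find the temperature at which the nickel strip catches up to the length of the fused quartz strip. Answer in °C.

L₁(1 + α₁ΔT) = L₂(1 + α₂ΔT) ⇒ ΔT = (L₂ − L₁)/(α₁L₁ − α₂L₂)
L₂ − L₁ = 1.5588 − 1.5533 = 5.50×10⁻³ m
α₁L₁ − α₂L₂ = 13×10⁻⁶×1.5533 − 49.4×10⁻⁸×1.5588 = 1.94228528×10⁻⁵ m/K
ΔT = 5.50×10⁻³ / 1.94228528×10⁻⁵ = 283.172 K
T = 24.2 + 283.172 = 307.372 °C

T = 307.4 °C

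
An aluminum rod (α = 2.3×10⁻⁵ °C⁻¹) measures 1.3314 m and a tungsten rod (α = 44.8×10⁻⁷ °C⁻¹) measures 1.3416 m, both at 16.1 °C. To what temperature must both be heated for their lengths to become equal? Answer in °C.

L₁(1 + α₁ΔT) = L₂(1 + α₂ΔT) ⇒ ΔT = (L₂ − L₁)/(α₁L₁ − α₂L₂)
L₂ − L₁ = 1.3416 − 1.3314 = 1.02×10⁻² m
α₁L₁ − α₂L₂ = 2.3×10⁻⁵×1.3314 − 44.8×10⁻⁷×1.3416 = 2.4611832×10⁻⁵ m/K
ΔT = 1.02×10⁻² / 2.4611832×10⁻⁵ = 414.435 K
T = 16.1 + 414.435 = 430.535 °C

T = 430.5 °C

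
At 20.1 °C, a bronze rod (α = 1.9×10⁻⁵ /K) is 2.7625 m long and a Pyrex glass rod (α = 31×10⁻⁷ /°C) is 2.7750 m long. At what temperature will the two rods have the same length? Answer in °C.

T = 304.9 °C

L₁(1 + α₁ΔT) = L₂(1 + α₂ΔT) ⇒ ΔT = (L₂ − L₁)/(α₁L₁ − α₂L₂)
L₂ − L₁ = 2.7750 − 2.7625 = 1.25×10⁻² m
α₁L₁ − α₂L₂ = 1.9×10⁻⁵×2.7625 − 31×10⁻⁷×2.7750 = 4.3885×10⁻⁵ m/K
ΔT = 1.25×10⁻² / 4.3885×10⁻⁵ = 284.835 K
T = 20.1 + 284.835 = 304.935 °C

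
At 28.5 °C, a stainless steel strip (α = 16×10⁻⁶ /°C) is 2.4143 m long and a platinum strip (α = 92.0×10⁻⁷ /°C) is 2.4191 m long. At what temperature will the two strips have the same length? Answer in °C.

T = 321.7 °C

Equal length when α₁L₁ΔT − α₂L₂ΔT = L₂ − L₁ = 4.80×10⁻³ m
α₁L₁ = 3.86288×10⁻⁵, α₂L₂ = 2.225572×10⁻⁵ → Δ(αL) = 1.637308×10⁻⁵ m/K
ΔT = 4.80×10⁻³ / 1.637308×10⁻⁵ = 293.164 K, so T = 28.5 + 293.164 = 321.664 °C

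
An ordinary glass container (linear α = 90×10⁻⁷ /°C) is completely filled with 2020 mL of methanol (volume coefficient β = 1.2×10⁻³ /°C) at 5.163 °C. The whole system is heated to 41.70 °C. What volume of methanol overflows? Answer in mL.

86.6 mL

The container also expands: β_container ≈ 3α = 2.7×10⁻⁵ /K
Net overflow = V₀(β_liq − 3α_cont)ΔT
β − 3α = 1.20×10⁻³ − 2.7×10⁻⁵ = 1.173×10⁻³ /K; ΔT = 36.537 K
ΔV = 2020 × 1.173×10⁻³ × 36.537 = 86.6 mL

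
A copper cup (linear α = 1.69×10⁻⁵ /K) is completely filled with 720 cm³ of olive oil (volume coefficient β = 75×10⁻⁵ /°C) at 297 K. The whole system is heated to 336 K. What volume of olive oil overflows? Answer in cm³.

The cup also expands: β_container ≈ 3α = 5.07×10⁻⁵ /K
Net overflow = V₀(β_liq − 3α_cont)ΔT
β − 3α = 7.50×10⁻⁴ − 5.07×10⁻⁵ = 6.993×10⁻⁴ /K; ΔT = 39 K
ΔV = 720 × 6.993×10⁻⁴ × 39 = 19.6 cm³

19.6 cm³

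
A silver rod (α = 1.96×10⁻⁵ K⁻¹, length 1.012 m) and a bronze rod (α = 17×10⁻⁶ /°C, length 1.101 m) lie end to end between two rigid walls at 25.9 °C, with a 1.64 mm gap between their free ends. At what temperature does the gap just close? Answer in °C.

T = 68.4 °C

Gap closes when ΔL₁ + ΔL₂ = 1.64 mm = 1.64×10⁻³ m
(α₁L₁ + α₂L₂)ΔT = g
α₁L₁ + α₂L₂ = 1.96×10⁻⁵×1.012 + 17×10⁻⁶×1.101 = 3.85522×10⁻⁵ m/K
ΔT = 1.64×10⁻³ / 3.85522×10⁻⁵ = 42.540 K
T = 25.9 + 42.540 = 68.440 °C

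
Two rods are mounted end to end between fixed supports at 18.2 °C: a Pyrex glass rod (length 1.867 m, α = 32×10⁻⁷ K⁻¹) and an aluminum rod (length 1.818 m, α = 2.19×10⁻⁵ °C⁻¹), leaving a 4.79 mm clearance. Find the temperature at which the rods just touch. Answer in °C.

Gap closes when ΔL₁ + ΔL₂ = 4.79 mm = 4.79×10⁻³ m
(α₁L₁ + α₂L₂)ΔT = g
α₁L₁ + α₂L₂ = 32×10⁻⁷×1.867 + 2.19×10⁻⁵×1.818 = 4.57886×10⁻⁵ m/K
ΔT = 4.79×10⁻³ / 4.57886×10⁻⁵ = 104.61 K
T = 18.2 + 104.61 = 122.81 °C

T = 123 °C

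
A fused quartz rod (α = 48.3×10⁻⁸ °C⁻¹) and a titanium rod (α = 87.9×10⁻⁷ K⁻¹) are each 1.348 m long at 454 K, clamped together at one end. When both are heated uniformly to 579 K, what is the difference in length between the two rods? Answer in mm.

ΔT = 125 K
fused quartz: ΔL = 48.3×10⁻⁸ × 1.348 m × 125 = 8.1385×10⁻⁵ m = 0.081385 mm
titanium: ΔL = 87.9×10⁻⁷ × 1.348 m × 125 = 1.4811×10⁻³ m = 1.4811 mm
difference = 1.4811 − 0.081385 = 1.399715 mm

1.40 mm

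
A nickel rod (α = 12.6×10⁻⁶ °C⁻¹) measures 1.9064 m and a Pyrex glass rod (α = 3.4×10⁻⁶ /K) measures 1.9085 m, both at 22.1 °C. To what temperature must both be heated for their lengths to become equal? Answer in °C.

L₁(1 + α₁ΔT) = L₂(1 + α₂ΔT) ⇒ ΔT = (L₂ − L₁)/(α₁L₁ − α₂L₂)
L₂ − L₁ = 1.9085 − 1.9064 = 2.10×10⁻³ m
α₁L₁ − α₂L₂ = 12.6×10⁻⁶×1.9064 − 3.4×10⁻⁶×1.9085 = 1.753174×10⁻⁵ m/K
ΔT = 2.10×10⁻³ / 1.753174×10⁻⁵ = 119.783 K
T = 22.1 + 119.783 = 141.883 °C

T = 141.9 °C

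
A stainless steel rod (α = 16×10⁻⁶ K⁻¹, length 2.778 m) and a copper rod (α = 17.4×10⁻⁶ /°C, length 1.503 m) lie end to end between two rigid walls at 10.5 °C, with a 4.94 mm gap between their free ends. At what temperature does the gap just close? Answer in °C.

T = 80.5 °C

α₁L₁ = 4.4448×10⁻⁵ m/K, α₂L₂ = 2.61522×10⁻⁵ m/K → total 7.06002×10⁻⁵ m/K
ΔT = g/(α₁L₁+α₂L₂) = 4.94×10⁻³ / 7.06002×10⁻⁵ = 69.971 K
T = 10.5 + 69.971 = 80.471 °C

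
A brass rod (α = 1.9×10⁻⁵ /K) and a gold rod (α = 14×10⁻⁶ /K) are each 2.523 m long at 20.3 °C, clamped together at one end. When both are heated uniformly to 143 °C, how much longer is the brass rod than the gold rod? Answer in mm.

ΔT = 122.7 K
brass: ΔL = 1.9×10⁻⁵ × 2.523 m × 122.7 = 5.8819×10⁻³ m = 5.8819 mm
gold: ΔL = 14×10⁻⁶ × 2.523 m × 122.7 = 4.3340×10⁻³ m = 4.3340 mm
difference = 5.8819 − 4.3340 = 1.5479 mm

1.55 mm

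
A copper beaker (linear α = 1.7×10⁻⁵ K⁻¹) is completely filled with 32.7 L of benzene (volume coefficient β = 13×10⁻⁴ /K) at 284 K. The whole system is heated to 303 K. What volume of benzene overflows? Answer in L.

0.776 L

The beaker also expands: β_container ≈ 3α = 5.1×10⁻⁵ /K
Net overflow = V₀(β_liq − 3α_cont)ΔT
β − 3α = 1.30×10⁻³ − 5.1×10⁻⁵ = 1.249×10⁻³ /K; ΔT = 19 K
ΔV = 32.7 × 1.249×10⁻³ × 19 = 0.776 L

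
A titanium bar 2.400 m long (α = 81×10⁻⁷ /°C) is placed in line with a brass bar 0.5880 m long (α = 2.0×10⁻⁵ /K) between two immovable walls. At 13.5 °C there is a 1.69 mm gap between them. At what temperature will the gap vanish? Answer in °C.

α₁L₁ = 1.944×10⁻⁵ m/K, α₂L₂ = 1.176×10⁻⁵ m/K → total 3.12×10⁻⁵ m/K
ΔT = g/(α₁L₁+α₂L₂) = 1.69×10⁻³ / 3.12×10⁻⁵ = 54.167 K
T = 13.5 + 54.167 = 67.667 °C

T = 67.7 °C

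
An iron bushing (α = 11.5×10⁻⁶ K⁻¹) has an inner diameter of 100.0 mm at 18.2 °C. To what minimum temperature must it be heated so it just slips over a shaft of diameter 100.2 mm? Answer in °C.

T = 192 °C

Required Δd = 100.2 − 100.0 = 0.2 mm
Δd = αd₀ΔT ⇒ ΔT = Δd/(αd₀) = 0.2 / (11.5×10⁻⁶ × 100.0) = 173.91 K
T_min = 18.2 + 173.91 = 192.11 °C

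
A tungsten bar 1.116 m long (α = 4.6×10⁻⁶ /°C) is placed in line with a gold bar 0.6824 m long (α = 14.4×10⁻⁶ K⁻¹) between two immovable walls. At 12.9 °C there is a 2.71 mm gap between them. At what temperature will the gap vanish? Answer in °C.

Gap closes when ΔL₁ + ΔL₂ = 2.71 mm = 2.71×10⁻³ m
(α₁L₁ + α₂L₂)ΔT = g
α₁L₁ + α₂L₂ = 4.6×10⁻⁶×1.116 + 14.4×10⁻⁶×0.6824 = 1.496016×10⁻⁵ m/K
ΔT = 2.71×10⁻³ / 1.496016×10⁻⁵ = 181.15 K
T = 12.9 + 181.15 = 194.05 °C

T = 194 °C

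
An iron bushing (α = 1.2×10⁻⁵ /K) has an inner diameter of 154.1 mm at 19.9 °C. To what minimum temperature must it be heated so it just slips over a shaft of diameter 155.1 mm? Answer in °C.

Required Δd = 155.1 − 154.1 = 1.0 mm
Δd = αd₀ΔT ⇒ ΔT = Δd/(αd₀) = 1.0 / (1.2×10⁻⁵ × 154.1) = 540.77 K
T_min = 19.9 + 540.77 = 560.67 °C

T = 561 °C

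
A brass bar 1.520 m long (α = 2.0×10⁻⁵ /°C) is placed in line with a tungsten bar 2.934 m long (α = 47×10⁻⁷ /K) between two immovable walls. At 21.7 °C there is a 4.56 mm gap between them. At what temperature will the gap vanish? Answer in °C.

T = 125 °C

α₁L₁ = 3.040×10⁻⁵ m/K, α₂L₂ = 1.37898×10⁻⁵ m/K → total 4.41898×10⁻⁵ m/K
ΔT = g/(α₁L₁+α₂L₂) = 4.56×10⁻³ / 4.41898×10⁻⁵ = 103.19 K
T = 21.7 + 103.19 = 124.89 °C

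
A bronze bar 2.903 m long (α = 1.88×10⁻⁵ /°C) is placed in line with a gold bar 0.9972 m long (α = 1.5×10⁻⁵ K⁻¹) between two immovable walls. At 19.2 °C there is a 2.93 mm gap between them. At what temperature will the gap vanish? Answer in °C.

Gap closes when ΔL₁ + ΔL₂ = 2.93 mm = 2.93×10⁻³ m
(α₁L₁ + α₂L₂)ΔT = g
α₁L₁ + α₂L₂ = 1.88×10⁻⁵×2.903 + 1.5×10⁻⁵×0.9972 = 6.95344×10⁻⁵ m/K
ΔT = 2.93×10⁻³ / 6.95344×10⁻⁵ = 42.137 K
T = 19.2 + 42.137 = 61.337 °C

T = 61.3 °C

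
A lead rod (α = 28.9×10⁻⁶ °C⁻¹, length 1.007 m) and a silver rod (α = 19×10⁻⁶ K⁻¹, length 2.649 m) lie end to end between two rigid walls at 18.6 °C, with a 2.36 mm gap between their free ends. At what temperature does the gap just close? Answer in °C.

T = 48.3 °C

α₁L₁ = 2.91023×10⁻⁵ m/K, α₂L₂ = 5.0331×10⁻⁵ m/K → total 7.94333×10⁻⁵ m/K
ΔT = g/(α₁L₁+α₂L₂) = 2.36×10⁻³ / 7.94333×10⁻⁵ = 29.710 K
T = 18.6 + 29.710 = 48.310 °C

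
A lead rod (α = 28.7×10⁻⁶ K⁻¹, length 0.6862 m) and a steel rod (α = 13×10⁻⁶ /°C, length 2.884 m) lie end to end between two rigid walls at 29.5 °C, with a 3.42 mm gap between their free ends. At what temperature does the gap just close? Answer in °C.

T = 89.3 °C

α₁L₁ = 1.969394×10⁻⁵ m/K, α₂L₂ = 3.7492×10⁻⁵ m/K → total 5.718594×10⁻⁵ m/K
ΔT = g/(α₁L₁+α₂L₂) = 3.42×10⁻³ / 5.718594×10⁻⁵ = 59.805 K
T = 29.5 + 59.805 = 89.305 °C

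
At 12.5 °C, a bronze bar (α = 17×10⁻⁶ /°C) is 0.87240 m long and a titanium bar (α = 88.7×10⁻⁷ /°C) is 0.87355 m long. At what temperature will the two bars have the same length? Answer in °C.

L₁(1 + α₁ΔT) = L₂(1 + α₂ΔT) ⇒ ΔT = (L₂ − L₁)/(α₁L₁ − α₂L₂)
L₂ − L₁ = 0.87355 − 0.87240 = 1.15×10⁻³ m
α₁L₁ − α₂L₂ = 17×10⁻⁶×0.87240 − 88.7×10⁻⁷×0.87355 = 7.0824115×10⁻⁶ m/K
ΔT = 1.15×10⁻³ / 7.0824115×10⁻⁶ = 162.374 K
T = 12.5 + 162.374 = 174.874 °C

T = 174.9 °C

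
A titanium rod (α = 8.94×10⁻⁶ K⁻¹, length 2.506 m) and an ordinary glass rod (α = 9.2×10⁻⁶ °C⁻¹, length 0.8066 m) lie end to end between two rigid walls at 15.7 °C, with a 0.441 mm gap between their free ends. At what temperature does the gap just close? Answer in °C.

α₁L₁ = 2.240364×10⁻⁵ m/K, α₂L₂ = 7.42072×10⁻⁶ m/K → total 2.982436×10⁻⁵ m/K
ΔT = g/(α₁L₁+α₂L₂) = 4.41×10⁻⁴ / 2.982436×10⁻⁵ = 14.787 K
T = 15.7 + 14.787 = 30.487 °C

T = 30.5 °C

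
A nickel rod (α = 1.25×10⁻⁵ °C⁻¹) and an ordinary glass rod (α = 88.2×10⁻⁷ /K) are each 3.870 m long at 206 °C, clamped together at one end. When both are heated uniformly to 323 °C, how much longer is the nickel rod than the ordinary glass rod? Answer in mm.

1.67 mm

ΔT = 117 K
nickel: ΔL = 1.25×10⁻⁵ × 3.870 m × 117 = 5.6599×10⁻³ m = 5.6599 mm
ordinary glass: ΔL = 88.2×10⁻⁷ × 3.870 m × 117 = 3.9936×10⁻³ m = 3.9936 mm
difference = 5.6599 − 3.9936 = 1.6663 mm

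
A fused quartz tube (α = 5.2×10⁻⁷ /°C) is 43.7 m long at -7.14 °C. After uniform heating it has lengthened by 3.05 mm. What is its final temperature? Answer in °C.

ΔL = αL₀ΔT ⇒ ΔT = ΔL / (αL₀)
ΔT = 3.05×10⁻³ m / (5.2×10⁻⁷ × 43.7 m) = 134.22 K
T = -7.14 + 134.22 = 127.08 °C

T = 127 °C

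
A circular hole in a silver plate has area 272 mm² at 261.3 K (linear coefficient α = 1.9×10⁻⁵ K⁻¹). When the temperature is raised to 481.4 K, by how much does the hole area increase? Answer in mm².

ΔA = 2.27 mm²

Area coefficient ≈ 2α; |ΔT| = 220.1 K
ΔA = 2αA₀ΔT = 2(1.9×10⁻⁵)(272)(220.1) = 2.27 mm²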